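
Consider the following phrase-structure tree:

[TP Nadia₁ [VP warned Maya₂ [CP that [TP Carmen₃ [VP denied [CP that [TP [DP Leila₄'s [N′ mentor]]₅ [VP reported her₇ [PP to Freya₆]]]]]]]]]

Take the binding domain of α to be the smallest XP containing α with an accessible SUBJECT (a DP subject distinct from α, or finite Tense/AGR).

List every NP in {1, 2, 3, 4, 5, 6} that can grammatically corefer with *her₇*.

{1, 2, 3, 4}

*her* is a pronoun, so Principle B applies: it must be free in its binding domain.
Binding domain of *her₇*: the embedded TP, whose subject is [Leila₄'s mentor]₅.
*Nadia₁* c-commands the pronoun but from outside its binding domain, and is not c-commanded by it → coindexation permitted.
*Maya₂* c-commands the pronoun but from outside its binding domain, and is not c-commanded by it → coindexation permitted.
*Carmen₃* c-commands the pronoun but from outside its binding domain, and is not c-commanded by it → coindexation permitted.
*Leila₄* and the pronoun do not c-command one another → neither Principle B nor Principle C is at stake; coindexation permitted.
*[Leila₄'s mentor]₅* c-commands the pronoun within its binding domain → coindexation would violate Principle B.
*Freya₆*: the pronoun c-commands this R-expression → coindexation would violate Principle C on *Freya₆*.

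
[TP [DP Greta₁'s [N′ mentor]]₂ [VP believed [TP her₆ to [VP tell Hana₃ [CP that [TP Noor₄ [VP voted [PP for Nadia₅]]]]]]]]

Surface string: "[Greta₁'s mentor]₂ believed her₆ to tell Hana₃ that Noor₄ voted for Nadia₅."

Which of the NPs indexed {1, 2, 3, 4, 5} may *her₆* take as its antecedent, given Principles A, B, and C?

*her* is a pronoun, so Principle B applies: it must be free in its binding domain.
Binding domain of *her₆*: the matrix TP, whose subject is [Greta₁'s mentor]₂.
*Greta₁* and the pronoun do not c-command one another → neither Principle B nor Principle C is at stake; coindexation permitted.
*[Greta₁'s mentor]₂* c-commands the pronoun within its binding domain → coindexation would violate Principle B.
*Hana₃*: the pronoun c-commands this R-expression → coindexation would violate Principle C on *Hana₃*.
*Noor₄*: the pronoun c-commands this R-expression → coindexation would violate Principle C on *Noor₄*.
*Nadia₅*: the pronoun c-commands this R-expression → coindexation would violate Principle C on *Nadia₅*.

{1}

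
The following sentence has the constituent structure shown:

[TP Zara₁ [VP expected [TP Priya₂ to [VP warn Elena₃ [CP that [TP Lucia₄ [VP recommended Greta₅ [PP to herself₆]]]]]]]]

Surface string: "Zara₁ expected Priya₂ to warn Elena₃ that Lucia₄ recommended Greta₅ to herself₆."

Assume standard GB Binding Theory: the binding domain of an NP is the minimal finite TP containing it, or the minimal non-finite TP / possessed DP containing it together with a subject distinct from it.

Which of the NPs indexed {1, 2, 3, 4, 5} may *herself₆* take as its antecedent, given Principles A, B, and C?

{4, 5}

*herself* is an anaphor, so Principle A applies: it must be bound in its binding domain.
Binding domain of *herself₆*: the embedded TP, whose subject is Lucia₄.
*Zara₁* c-commands the anaphor but is outside its binding domain → cannot satisfy Principle A.
*Priya₂* c-commands the anaphor but is outside its binding domain → cannot satisfy Principle A.
*Elena₃* c-commands the anaphor but is outside its binding domain → cannot satisfy Principle A.
*Lucia₄* c-commands the anaphor within its binding domain → licit binder.
*Greta₅* c-commands the anaphor within its binding domain → licit binder.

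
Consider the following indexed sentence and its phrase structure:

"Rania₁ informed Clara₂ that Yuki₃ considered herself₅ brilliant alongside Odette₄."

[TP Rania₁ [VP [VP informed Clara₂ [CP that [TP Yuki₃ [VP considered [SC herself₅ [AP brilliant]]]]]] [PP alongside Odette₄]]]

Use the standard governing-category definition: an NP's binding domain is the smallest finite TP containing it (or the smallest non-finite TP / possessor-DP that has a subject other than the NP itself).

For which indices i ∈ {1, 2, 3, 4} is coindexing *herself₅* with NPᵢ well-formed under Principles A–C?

*herself* is an anaphor, so Principle A applies: it must be bound in its binding domain.
Binding domain of *herself₅*: the embedded TP, whose subject is Yuki₃.
*Rania₁* c-commands the anaphor but is outside its binding domain → cannot satisfy Principle A.
*Clara₂* c-commands the anaphor but is outside its binding domain → cannot satisfy Principle A.
*Yuki₃* c-commands the anaphor within its binding domain → licit binder.
*Odette₄* does not c-command the anaphor → cannot bind it.

{3}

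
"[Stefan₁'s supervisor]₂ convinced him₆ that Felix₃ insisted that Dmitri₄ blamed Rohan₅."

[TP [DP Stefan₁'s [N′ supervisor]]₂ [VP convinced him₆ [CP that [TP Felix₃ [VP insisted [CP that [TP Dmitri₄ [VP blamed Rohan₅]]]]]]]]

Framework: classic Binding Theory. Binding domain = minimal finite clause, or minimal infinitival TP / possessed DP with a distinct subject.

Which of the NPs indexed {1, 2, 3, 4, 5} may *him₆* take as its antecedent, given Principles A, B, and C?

*him* is a pronoun, so Principle B applies: it must be free in its binding domain.
Binding domain of *him₆*: the matrix TP, whose subject is [Stefan₁'s supervisor]₂.
*Stefan₁* and the pronoun do not c-command one another → neither Principle B nor Principle C is at stake; coindexation permitted.
*[Stefan₁'s supervisor]₂* c-commands the pronoun within its binding domain → coindexation would violate Principle B.
*Felix₃*: the pronoun c-commands this R-expression → coindexation would violate Principle C on *Felix₃*.
*Dmitri₄*: the pronoun c-commands this R-expression → coindexation would violate Principle C on *Dmitri₄*.
*Rohan₅*: the pronoun c-commands this R-expression → coindexation would violate Principle C on *Rohan₅*.

{1}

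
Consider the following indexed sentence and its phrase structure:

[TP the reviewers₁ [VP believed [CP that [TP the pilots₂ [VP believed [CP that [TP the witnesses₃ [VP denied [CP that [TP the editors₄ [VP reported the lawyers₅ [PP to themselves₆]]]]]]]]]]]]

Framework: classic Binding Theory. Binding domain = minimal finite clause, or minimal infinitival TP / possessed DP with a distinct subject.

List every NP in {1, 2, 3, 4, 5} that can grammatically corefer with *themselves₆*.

{4, 5}

*themselves* is an anaphor, so Principle A applies: it must be bound in its binding domain.
Binding domain of *themselves₆*: the embedded TP, whose subject is the editors₄.
*the reviewers₁* c-commands the anaphor but is outside its binding domain → cannot satisfy Principle A.
*the pilots₂* c-commands the anaphor but is outside its binding domain → cannot satisfy Principle A.
*the witnesses₃* c-commands the anaphor but is outside its binding domain → cannot satisfy Principle A.
*the editors₄* c-commands the anaphor within its binding domain → licit binder.
*the lawyers₅* c-commands the anaphor within its binding domain → licit binder.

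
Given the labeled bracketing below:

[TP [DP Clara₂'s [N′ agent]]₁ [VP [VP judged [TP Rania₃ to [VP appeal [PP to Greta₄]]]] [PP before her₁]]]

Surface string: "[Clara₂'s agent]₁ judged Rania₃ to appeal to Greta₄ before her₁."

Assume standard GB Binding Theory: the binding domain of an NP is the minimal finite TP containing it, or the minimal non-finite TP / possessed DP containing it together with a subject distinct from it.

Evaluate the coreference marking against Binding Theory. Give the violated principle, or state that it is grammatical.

The two coindexed NPs are *[Clara₂'s agent]₁* and *her₁*.
*her₁* is a pronoun. Its binding domain is the matrix TP, whose subject is [Clara₂'s agent]₁.
*[Clara₂'s agent]₁* c-commands it within that domain and carries the same index.
The pronoun is locally bound → Principle B violation.

Principle B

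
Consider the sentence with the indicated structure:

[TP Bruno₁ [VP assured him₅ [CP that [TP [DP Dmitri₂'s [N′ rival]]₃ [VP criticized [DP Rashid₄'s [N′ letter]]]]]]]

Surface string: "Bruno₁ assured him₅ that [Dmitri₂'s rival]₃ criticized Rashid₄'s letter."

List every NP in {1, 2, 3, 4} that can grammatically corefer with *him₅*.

*him* is a pronoun, so Principle B applies: it must be free in its binding domain.
Binding domain of *him₅*: the matrix TP, whose subject is Bruno₁.
*Bruno₁* c-commands the pronoun within its binding domain → coindexation would violate Principle B.
*Dmitri₂*: the pronoun c-commands this R-expression → coindexation would violate Principle C on *Dmitri₂*.
*[Dmitri₂'s rival]₃*: the pronoun c-commands this R-expression → coindexation would violate Principle C on *[Dmitri₂'s rival]₃*.
*Rashid₄*: the pronoun c-commands this R-expression → coindexation would violate Principle C on *Rashid₄*.

none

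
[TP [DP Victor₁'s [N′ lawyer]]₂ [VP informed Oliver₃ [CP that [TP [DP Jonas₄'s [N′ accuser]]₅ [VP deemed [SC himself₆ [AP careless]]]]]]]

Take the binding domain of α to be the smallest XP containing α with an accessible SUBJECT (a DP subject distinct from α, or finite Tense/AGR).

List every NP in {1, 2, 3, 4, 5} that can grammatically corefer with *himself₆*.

*himself* is an anaphor, so Principle A applies: it must be bound in its binding domain.
Binding domain of *himself₆*: the embedded TP, whose subject is [Jonas₄'s accuser]₅.
*Victor₁* does not c-command the anaphor → cannot bind it.
*[Victor₁'s lawyer]₂* c-commands the anaphor but is outside its binding domain → cannot satisfy Principle A.
*Oliver₃* c-commands the anaphor but is outside its binding domain → cannot satisfy Principle A.
*Jonas₄* does not c-command the anaphor → cannot bind it.
*[Jonas₄'s accuser]₅* c-commands the anaphor within its binding domain → licit binder.

{5}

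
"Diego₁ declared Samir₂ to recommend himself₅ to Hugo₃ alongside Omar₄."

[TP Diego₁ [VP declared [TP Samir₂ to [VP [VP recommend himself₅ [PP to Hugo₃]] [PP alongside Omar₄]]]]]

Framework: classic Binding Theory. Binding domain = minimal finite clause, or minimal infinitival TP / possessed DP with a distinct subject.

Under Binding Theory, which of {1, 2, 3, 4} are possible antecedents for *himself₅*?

*himself* is an anaphor, so Principle A applies: it must be bound in its binding domain.
Binding domain of *himself₅*: the embedded TP, whose subject is Samir₂.
*Diego₁* c-commands the anaphor but is outside its binding domain → cannot satisfy Principle A.
*Samir₂* c-commands the anaphor within its binding domain → licit binder.
*Hugo₃* does not c-command the anaphor → cannot bind it.
*Omar₄* does not c-command the anaphor → cannot bind it.

{2}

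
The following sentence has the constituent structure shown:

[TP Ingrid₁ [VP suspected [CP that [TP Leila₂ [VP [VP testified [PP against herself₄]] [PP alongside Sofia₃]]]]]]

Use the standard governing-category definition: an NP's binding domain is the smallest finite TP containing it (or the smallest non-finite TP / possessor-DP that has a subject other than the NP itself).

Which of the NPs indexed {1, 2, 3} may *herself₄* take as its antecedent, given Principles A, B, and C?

{2}

*herself* is an anaphor, so Principle A applies: it must be bound in its binding domain.
Binding domain of *herself₄*: the embedded TP, whose subject is Leila₂.
*Ingrid₁* c-commands the anaphor but is outside its binding domain → cannot satisfy Principle A.
*Leila₂* c-commands the anaphor within its binding domain → licit binder.
*Sofia₃* does not c-command the anaphor → cannot bind it.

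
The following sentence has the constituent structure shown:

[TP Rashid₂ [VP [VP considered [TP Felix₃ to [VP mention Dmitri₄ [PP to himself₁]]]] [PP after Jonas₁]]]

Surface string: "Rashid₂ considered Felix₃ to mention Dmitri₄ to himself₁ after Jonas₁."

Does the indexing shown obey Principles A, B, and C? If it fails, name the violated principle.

The two coindexed NPs are *Jonas₁* and *himself₁*.
*himself₁* is an anaphor. Principle A requires it to be bound within its binding domain — the embedded TP, whose subject is Felix₃.
Within that domain it is c-commanded by *Felix₃*, *Dmitri₄*, none of which share its index.
*Jonas₁* does not c-command the anaphor at all.
The anaphor is unbound in its domain → Principle A violation.

Principle A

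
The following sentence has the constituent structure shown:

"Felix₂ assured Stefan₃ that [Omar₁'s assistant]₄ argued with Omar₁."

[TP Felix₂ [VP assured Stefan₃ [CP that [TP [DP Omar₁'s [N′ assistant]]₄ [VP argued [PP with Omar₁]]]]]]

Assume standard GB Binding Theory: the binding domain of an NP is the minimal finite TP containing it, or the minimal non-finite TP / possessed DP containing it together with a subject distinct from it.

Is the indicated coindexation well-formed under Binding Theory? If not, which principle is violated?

The two coindexed NPs are *Omar₁* and *Omar₁*.
*Omar₁* is an R-expression; no coindexed NP c-commands it, so Principle C holds.
*Omar₁* is an R-expression; *Omar₁* does not c-command it, and no other NP shares its index, so Principle C is satisfied.
All principles are respected.

grammatical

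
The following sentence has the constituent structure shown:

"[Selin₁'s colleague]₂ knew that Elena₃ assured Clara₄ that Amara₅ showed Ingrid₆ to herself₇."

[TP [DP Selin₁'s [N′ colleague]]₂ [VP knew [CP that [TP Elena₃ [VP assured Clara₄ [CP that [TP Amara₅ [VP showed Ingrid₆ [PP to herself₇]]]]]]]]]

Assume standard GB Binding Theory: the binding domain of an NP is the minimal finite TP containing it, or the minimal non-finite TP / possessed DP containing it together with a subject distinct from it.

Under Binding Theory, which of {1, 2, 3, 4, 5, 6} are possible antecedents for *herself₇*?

*herself* is an anaphor, so Principle A applies: it must be bound in its binding domain.
Binding domain of *herself₇*: the embedded TP, whose subject is Amara₅.
*Selin₁* does not c-command the anaphor → cannot bind it.
*[Selin₁'s colleague]₂* c-commands the anaphor but is outside its binding domain → cannot satisfy Principle A.
*Elena₃* c-commands the anaphor but is outside its binding domain → cannot satisfy Principle A.
*Clara₄* c-commands the anaphor but is outside its binding domain → cannot satisfy Principle A.
*Amara₅* c-commands the anaphor within its binding domain → licit binder.
*Ingrid₆* c-commands the anaphor within its binding domain → licit binder.

{5, 6}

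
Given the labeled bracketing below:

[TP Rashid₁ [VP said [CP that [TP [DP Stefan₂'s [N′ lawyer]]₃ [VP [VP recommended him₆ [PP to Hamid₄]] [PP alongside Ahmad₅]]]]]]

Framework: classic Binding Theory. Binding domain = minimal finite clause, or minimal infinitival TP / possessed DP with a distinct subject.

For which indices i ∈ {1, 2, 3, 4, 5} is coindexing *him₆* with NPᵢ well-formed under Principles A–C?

{1, 2, 5}

*him* is a pronoun, so Principle B applies: it must be free in its binding domain.
Binding domain of *him₆*: the embedded TP, whose subject is [Stefan₂'s lawyer]₃.
*Rashid₁* c-commands the pronoun but from outside its binding domain, and is not c-commanded by it → coindexation permitted.
*Stefan₂* and the pronoun do not c-command one another → neither Principle B nor Principle C is at stake; coindexation permitted.
*[Stefan₂'s lawyer]₃* c-commands the pronoun within its binding domain → coindexation would violate Principle B.
*Hamid₄*: the pronoun c-commands this R-expression → coindexation would violate Principle C on *Hamid₄*.
*Ahmad₅* and the pronoun do not c-command one another → neither Principle B nor Principle C is at stake; coindexation permitted.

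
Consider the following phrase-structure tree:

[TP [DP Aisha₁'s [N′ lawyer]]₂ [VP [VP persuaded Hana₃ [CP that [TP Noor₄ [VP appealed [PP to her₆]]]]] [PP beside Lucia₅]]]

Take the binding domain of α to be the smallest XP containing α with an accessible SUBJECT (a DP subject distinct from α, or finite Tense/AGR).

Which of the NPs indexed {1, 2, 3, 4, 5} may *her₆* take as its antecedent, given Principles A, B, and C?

*her* is a pronoun, so Principle B applies: it must be free in its binding domain.
Binding domain of *her₆*: the embedded TP, whose subject is Noor₄.
*Aisha₁* and the pronoun do not c-command one another → neither Principle B nor Principle C is at stake; coindexation permitted.
*[Aisha₁'s lawyer]₂* c-commands the pronoun but from outside its binding domain, and is not c-commanded by it → coindexation permitted.
*Hana₃* c-commands the pronoun but from outside its binding domain, and is not c-commanded by it → coindexation permitted.
*Noor₄* c-commands the pronoun within its binding domain → coindexation would violate Principle B.
*Lucia₅* and the pronoun do not c-command one another → neither Principle B nor Principle C is at stake; coindexation permitted.

{1, 2, 3, 5}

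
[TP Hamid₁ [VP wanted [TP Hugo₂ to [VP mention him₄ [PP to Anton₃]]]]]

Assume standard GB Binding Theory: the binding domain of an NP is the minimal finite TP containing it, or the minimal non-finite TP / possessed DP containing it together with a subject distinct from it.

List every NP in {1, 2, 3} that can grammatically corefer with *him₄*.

{1}

*him* is a pronoun, so Principle B applies: it must be free in its binding domain.
Binding domain of *him₄*: the embedded TP, whose subject is Hugo₂.
*Hamid₁* c-commands the pronoun but from outside its binding domain, and is not c-commanded by it → coindexation permitted.
*Hugo₂* c-commands the pronoun within its binding domain → coindexation would violate Principle B.
*Anton₃*: the pronoun c-commands this R-expression → coindexation would violate Principle C on *Anton₃*.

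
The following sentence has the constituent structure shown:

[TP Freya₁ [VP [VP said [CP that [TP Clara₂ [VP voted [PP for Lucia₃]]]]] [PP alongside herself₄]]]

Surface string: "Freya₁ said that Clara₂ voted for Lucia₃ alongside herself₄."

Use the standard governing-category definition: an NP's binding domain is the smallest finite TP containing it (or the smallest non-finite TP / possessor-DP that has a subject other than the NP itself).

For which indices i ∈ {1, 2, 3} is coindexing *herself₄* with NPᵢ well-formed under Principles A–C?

{1}

*herself* is an anaphor, so Principle A applies: it must be bound in its binding domain.
Binding domain of *herself₄*: the matrix TP, whose subject is Freya₁.
*Freya₁* c-commands the anaphor within its binding domain → licit binder.
*Clara₂* does not c-command the anaphor → cannot bind it.
*Lucia₃* does not c-command the anaphor → cannot bind it.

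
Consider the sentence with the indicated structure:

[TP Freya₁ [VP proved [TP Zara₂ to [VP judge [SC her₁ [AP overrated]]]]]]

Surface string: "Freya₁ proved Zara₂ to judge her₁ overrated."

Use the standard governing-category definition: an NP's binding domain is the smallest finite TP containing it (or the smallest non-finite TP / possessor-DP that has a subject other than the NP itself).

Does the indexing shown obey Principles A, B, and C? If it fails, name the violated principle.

grammatical

The two coindexed NPs are *Freya₁* and *her₁*.
*her₁* is a pronoun; its binding domain is the embedded TP, whose subject is Zara₂. Within that domain it is c-commanded only by *Zara₂*, which carries a different index — the pronoun is free locally, so Principle B holds.
*Freya₁* is an R-expression; *her₁* does not c-command it, and no other NP shares its index, so Principle C is satisfied.
All principles are respected.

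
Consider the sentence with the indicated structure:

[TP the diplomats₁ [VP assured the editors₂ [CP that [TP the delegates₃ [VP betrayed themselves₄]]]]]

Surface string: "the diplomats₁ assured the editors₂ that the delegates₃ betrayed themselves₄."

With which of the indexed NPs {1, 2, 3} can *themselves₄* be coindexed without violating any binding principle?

{3}

*themselves* is an anaphor, so Principle A applies: it must be bound in its binding domain.
Binding domain of *themselves₄*: the embedded TP, whose subject is the delegates₃.
*the diplomats₁* c-commands the anaphor but is outside its binding domain → cannot satisfy Principle A.
*the editors₂* c-commands the anaphor but is outside its binding domain → cannot satisfy Principle A.
*the delegates₃* c-commands the anaphor within its binding domain → licit binder.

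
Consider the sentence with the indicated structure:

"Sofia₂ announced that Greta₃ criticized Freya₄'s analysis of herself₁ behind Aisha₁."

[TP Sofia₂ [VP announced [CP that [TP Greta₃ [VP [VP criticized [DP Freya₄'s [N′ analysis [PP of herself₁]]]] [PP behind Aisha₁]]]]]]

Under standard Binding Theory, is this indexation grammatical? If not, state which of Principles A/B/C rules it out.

The two coindexed NPs are *Aisha₁* and *herself₁*.
*herself₁* is an anaphor. Principle A requires it to be bound within its binding domain — the possessed DP, whose subject is Freya₄.
Within that domain it is c-commanded by *Freya₄*, which does not share its index.
*Aisha₁* does not c-command the anaphor at all.
The anaphor is unbound in its domain → Principle A violation.

Principle A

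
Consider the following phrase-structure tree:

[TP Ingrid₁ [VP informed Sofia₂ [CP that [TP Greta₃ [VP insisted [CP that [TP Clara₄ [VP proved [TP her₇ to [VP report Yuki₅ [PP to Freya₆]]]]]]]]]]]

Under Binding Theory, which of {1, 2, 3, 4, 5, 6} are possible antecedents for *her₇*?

{1, 2, 3}

*her* is a pronoun, so Principle B applies: it must be free in its binding domain.
Binding domain of *her₇*: the embedded TP, whose subject is Clara₄.
*Ingrid₁* c-commands the pronoun but from outside its binding domain, and is not c-commanded by it → coindexation permitted.
*Sofia₂* c-commands the pronoun but from outside its binding domain, and is not c-commanded by it → coindexation permitted.
*Greta₃* c-commands the pronoun but from outside its binding domain, and is not c-commanded by it → coindexation permitted.
*Clara₄* c-commands the pronoun within its binding domain → coindexation would violate Principle B.
*Yuki₅*: the pronoun c-commands this R-expression → coindexation would violate Principle C on *Yuki₅*.
*Freya₆*: the pronoun c-commands this R-expression → coindexation would violate Principle C on *Freya₆*.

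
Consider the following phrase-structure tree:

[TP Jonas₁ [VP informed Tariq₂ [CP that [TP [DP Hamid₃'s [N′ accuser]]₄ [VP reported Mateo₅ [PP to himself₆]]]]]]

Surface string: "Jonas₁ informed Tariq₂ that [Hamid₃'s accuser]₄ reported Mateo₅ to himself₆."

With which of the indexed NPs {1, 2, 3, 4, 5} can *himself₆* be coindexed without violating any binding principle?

*himself* is an anaphor, so Principle A applies: it must be bound in its binding domain.
Binding domain of *himself₆*: the embedded TP, whose subject is [Hamid₃'s accuser]₄.
*Jonas₁* c-commands the anaphor but is outside its binding domain → cannot satisfy Principle A.
*Tariq₂* c-commands the anaphor but is outside its binding domain → cannot satisfy Principle A.
*Hamid₃* does not c-command the anaphor → cannot bind it.
*[Hamid₃'s accuser]₄* c-commands the anaphor within its binding domain → licit binder.
*Mateo₅* c-commands the anaphor within its binding domain → licit binder.

{4, 5}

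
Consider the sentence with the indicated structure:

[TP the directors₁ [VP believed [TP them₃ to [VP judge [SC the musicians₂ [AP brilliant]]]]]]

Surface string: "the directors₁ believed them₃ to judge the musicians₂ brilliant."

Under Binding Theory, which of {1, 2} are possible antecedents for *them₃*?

*them* is a pronoun, so Principle B applies: it must be free in its binding domain.
Binding domain of *them₃*: the matrix TP, whose subject is the directors₁.
*the directors₁* c-commands the pronoun within its binding domain → coindexation would violate Principle B.
*the musicians₂*: the pronoun c-commands this R-expression → coindexation would violate Principle C on *the musicians₂*.

none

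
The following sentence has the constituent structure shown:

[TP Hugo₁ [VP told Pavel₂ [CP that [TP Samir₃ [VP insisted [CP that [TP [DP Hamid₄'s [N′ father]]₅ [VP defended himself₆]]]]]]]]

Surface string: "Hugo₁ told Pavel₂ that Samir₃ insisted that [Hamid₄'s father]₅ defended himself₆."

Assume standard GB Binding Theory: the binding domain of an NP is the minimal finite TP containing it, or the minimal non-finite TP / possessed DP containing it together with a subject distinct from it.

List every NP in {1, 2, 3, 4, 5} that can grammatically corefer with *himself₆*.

{5}

*himself* is an anaphor, so Principle A applies: it must be bound in its binding domain.
Binding domain of *himself₆*: the embedded TP, whose subject is [Hamid₄'s father]₅.
*Hugo₁* c-commands the anaphor but is outside its binding domain → cannot satisfy Principle A.
*Pavel₂* c-commands the anaphor but is outside its binding domain → cannot satisfy Principle A.
*Samir₃* c-commands the anaphor but is outside its binding domain → cannot satisfy Principle A.
*Hamid₄* does not c-command the anaphor → cannot bind it.
*[Hamid₄'s father]₅* c-commands the anaphor within its binding domain → licit binder.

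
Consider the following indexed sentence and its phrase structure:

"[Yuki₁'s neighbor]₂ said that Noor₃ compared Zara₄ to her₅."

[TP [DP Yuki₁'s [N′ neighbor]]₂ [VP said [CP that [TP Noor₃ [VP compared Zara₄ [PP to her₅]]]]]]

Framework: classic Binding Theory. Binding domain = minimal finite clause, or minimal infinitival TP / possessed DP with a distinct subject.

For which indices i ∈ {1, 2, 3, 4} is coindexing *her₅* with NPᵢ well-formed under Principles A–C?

*her* is a pronoun, so Principle B applies: it must be free in its binding domain.
Binding domain of *her₅*: the embedded TP, whose subject is Noor₃.
*Yuki₁* and the pronoun do not c-command one another → neither Principle B nor Principle C is at stake; coindexation permitted.
*[Yuki₁'s neighbor]₂* c-commands the pronoun but from outside its binding domain, and is not c-commanded by it → coindexation permitted.
*Noor₃* c-commands the pronoun within its binding domain → coindexation would violate Principle B.
*Zara₄* c-commands the pronoun within its binding domain → coindexation would violate Principle B.

{1, 2}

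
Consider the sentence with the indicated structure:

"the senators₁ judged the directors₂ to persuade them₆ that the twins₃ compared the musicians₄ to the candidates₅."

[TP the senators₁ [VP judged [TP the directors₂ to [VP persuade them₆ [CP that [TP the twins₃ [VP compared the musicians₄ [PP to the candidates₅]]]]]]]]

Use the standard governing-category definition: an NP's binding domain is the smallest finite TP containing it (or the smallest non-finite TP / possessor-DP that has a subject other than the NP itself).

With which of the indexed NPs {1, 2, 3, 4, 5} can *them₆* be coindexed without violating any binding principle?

*them* is a pronoun, so Principle B applies: it must be free in its binding domain.
Binding domain of *them₆*: the embedded TP, whose subject is the directors₂.
*the senators₁* c-commands the pronoun but from outside its binding domain, and is not c-commanded by it → coindexation permitted.
*the directors₂* c-commands the pronoun within its binding domain → coindexation would violate Principle B.
*the twins₃*: the pronoun c-commands this R-expression → coindexation would violate Principle C on *the twins₃*.
*the musicians₄*: the pronoun c-commands this R-expression → coindexation would violate Principle C on *the musicians₄*.
*the candidates₅*: the pronoun c-commands this R-expression → coindexation would violate Principle C on *the candidates₅*.

{1}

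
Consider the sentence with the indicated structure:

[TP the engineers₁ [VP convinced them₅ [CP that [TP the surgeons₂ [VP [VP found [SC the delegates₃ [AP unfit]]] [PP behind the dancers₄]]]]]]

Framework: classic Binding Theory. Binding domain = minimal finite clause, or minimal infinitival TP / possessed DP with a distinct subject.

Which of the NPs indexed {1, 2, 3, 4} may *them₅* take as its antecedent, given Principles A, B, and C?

*them* is a pronoun, so Principle B applies: it must be free in its binding domain.
Binding domain of *them₅*: the matrix TP, whose subject is the engineers₁.
*the engineers₁* c-commands the pronoun within its binding domain → coindexation would violate Principle B.
*the surgeons₂*: the pronoun c-commands this R-expression → coindexation would violate Principle C on *the surgeons₂*.
*the delegates₃*: the pronoun c-commands this R-expression → coindexation would violate Principle C on *the delegates₃*.
*the dancers₄*: the pronoun c-commands this R-expression → coindexation would violate Principle C on *the dancers₄*.

none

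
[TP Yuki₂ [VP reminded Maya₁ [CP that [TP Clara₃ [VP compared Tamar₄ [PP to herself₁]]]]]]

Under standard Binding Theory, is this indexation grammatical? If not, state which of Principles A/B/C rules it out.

Principle A

The two coindexed NPs are *Maya₁* and *herself₁*.
*herself₁* is an anaphor. Principle A requires it to be bound within its binding domain — the embedded TP, whose subject is Clara₃.
Within that domain it is c-commanded by *Clara₃*, *Tamar₄*, none of which share its index.
*Maya₁* does c-command the anaphor, but from outside its binding domain.
The anaphor is unbound in its domain → Principle A violation.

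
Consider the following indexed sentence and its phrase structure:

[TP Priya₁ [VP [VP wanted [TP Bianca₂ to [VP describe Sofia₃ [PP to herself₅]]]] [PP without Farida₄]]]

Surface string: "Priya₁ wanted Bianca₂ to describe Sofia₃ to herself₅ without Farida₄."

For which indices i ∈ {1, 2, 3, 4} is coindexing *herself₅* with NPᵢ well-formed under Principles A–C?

*herself* is an anaphor, so Principle A applies: it must be bound in its binding domain.
Binding domain of *herself₅*: the embedded TP, whose subject is Bianca₂.
*Priya₁* c-commands the anaphor but is outside its binding domain → cannot satisfy Principle A.
*Bianca₂* c-commands the anaphor within its binding domain → licit binder.
*Sofia₃* c-commands the anaphor within its binding domain → licit binder.
*Farida₄* does not c-command the anaphor → cannot bind it.

{2, 3}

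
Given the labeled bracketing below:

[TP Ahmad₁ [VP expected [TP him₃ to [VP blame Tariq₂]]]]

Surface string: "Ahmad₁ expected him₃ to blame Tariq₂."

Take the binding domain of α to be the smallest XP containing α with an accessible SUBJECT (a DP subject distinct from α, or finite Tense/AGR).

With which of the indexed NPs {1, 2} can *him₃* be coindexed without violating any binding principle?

*him* is a pronoun, so Principle B applies: it must be free in its binding domain.
Binding domain of *him₃*: the matrix TP, whose subject is Ahmad₁.
*Ahmad₁* c-commands the pronoun within its binding domain → coindexation would violate Principle B.
*Tariq₂*: the pronoun c-commands this R-expression → coindexation would violate Principle C on *Tariq₂*.

none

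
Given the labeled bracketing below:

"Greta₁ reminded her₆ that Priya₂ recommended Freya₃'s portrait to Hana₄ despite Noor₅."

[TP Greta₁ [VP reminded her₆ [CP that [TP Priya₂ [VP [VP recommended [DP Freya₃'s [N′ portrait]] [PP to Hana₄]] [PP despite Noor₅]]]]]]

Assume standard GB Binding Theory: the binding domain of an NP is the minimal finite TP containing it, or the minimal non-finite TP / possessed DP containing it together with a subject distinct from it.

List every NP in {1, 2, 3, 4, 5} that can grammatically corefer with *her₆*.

none

*her* is a pronoun, so Principle B applies: it must be free in its binding domain.
Binding domain of *her₆*: the matrix TP, whose subject is Greta₁.
*Greta₁* c-commands the pronoun within its binding domain → coindexation would violate Principle B.
*Priya₂*: the pronoun c-commands this R-expression → coindexation would violate Principle C on *Priya₂*.
*Freya₃*: the pronoun c-commands this R-expression → coindexation would violate Principle C on *Freya₃*.
*Hana₄*: the pronoun c-commands this R-expression → coindexation would violate Principle C on *Hana₄*.
*Noor₅*: the pronoun c-commands this R-expression → coindexation would violate Principle C on *Noor₅*.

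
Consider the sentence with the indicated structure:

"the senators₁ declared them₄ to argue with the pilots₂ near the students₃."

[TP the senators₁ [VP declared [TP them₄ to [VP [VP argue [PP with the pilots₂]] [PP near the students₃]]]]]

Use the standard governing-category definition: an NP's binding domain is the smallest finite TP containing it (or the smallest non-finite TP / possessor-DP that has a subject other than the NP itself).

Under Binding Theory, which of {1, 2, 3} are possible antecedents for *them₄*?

*them* is a pronoun, so Principle B applies: it must be free in its binding domain.
Binding domain of *them₄*: the matrix TP, whose subject is the senators₁.
*the senators₁* c-commands the pronoun within its binding domain → coindexation would violate Principle B.
*the pilots₂*: the pronoun c-commands this R-expression → coindexation would violate Principle C on *the pilots₂*.
*the students₃*: the pronoun c-commands this R-expression → coindexation would violate Principle C on *the students₃*.

none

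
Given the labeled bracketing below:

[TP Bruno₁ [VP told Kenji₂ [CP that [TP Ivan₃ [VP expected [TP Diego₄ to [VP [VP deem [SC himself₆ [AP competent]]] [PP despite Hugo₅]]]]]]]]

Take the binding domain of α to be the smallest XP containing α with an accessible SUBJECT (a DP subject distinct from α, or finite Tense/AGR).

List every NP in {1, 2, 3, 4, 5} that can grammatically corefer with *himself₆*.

{4}

*himself* is an anaphor, so Principle A applies: it must be bound in its binding domain.
Binding domain of *himself₆*: the embedded TP, whose subject is Diego₄.
*Bruno₁* c-commands the anaphor but is outside its binding domain → cannot satisfy Principle A.
*Kenji₂* c-commands the anaphor but is outside its binding domain → cannot satisfy Principle A.
*Ivan₃* c-commands the anaphor but is outside its binding domain → cannot satisfy Principle A.
*Diego₄* c-commands the anaphor within its binding domain → licit binder.
*Hugo₅* does not c-command the anaphor → cannot bind it.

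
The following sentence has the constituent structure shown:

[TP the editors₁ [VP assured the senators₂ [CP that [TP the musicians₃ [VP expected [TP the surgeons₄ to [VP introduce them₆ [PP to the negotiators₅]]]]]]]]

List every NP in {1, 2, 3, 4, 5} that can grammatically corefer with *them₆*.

{1, 2, 3}

*them* is a pronoun, so Principle B applies: it must be free in its binding domain.
Binding domain of *them₆*: the embedded TP, whose subject is the surgeons₄.
*the editors₁* c-commands the pronoun but from outside its binding domain, and is not c-commanded by it → coindexation permitted.
*the senators₂* c-commands the pronoun but from outside its binding domain, and is not c-commanded by it → coindexation permitted.
*the musicians₃* c-commands the pronoun but from outside its binding domain, and is not c-commanded by it → coindexation permitted.
*the surgeons₄* c-commands the pronoun within its binding domain → coindexation would violate Principle B.
*the negotiators₅*: the pronoun c-commands this R-expression → coindexation would violate Principle C on *the negotiators₅*.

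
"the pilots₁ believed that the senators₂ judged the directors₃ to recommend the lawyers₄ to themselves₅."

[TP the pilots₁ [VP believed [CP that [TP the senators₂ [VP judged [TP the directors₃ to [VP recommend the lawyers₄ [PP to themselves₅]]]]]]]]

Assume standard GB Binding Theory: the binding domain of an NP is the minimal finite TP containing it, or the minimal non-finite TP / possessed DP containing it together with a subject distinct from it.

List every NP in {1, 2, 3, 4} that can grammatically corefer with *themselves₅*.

*themselves* is an anaphor, so Principle A applies: it must be bound in its binding domain.
Binding domain of *themselves₅*: the embedded TP, whose subject is the directors₃.
*the pilots₁* c-commands the anaphor but is outside its binding domain → cannot satisfy Principle A.
*the senators₂* c-commands the anaphor but is outside its binding domain → cannot satisfy Principle A.
*the directors₃* c-commands the anaphor within its binding domain → licit binder.
*the lawyers₄* c-commands the anaphor within its binding domain → licit binder.

{3, 4}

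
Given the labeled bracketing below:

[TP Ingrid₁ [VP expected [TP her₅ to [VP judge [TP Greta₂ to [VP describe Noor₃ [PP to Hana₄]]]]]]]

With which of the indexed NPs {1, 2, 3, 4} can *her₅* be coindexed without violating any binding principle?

*her* is a pronoun, so Principle B applies: it must be free in its binding domain.
Binding domain of *her₅*: the matrix TP, whose subject is Ingrid₁.
*Ingrid₁* c-commands the pronoun within its binding domain → coindexation would violate Principle B.
*Greta₂*: the pronoun c-commands this R-expression → coindexation would violate Principle C on *Greta₂*.
*Noor₃*: the pronoun c-commands this R-expression → coindexation would violate Principle C on *Noor₃*.
*Hana₄*: the pronoun c-commands this R-expression → coindexation would violate Principle C on *Hana₄*.

none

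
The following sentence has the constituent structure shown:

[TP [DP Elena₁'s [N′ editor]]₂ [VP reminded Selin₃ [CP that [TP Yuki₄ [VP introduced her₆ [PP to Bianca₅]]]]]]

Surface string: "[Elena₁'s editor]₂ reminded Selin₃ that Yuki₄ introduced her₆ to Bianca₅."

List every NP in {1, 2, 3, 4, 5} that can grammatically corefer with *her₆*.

{1, 2, 3}

*her* is a pronoun, so Principle B applies: it must be free in its binding domain.
Binding domain of *her₆*: the embedded TP, whose subject is Yuki₄.
*Elena₁* and the pronoun do not c-command one another → neither Principle B nor Principle C is at stake; coindexation permitted.
*[Elena₁'s editor]₂* c-commands the pronoun but from outside its binding domain, and is not c-commanded by it → coindexation permitted.
*Selin₃* c-commands the pronoun but from outside its binding domain, and is not c-commanded by it → coindexation permitted.
*Yuki₄* c-commands the pronoun within its binding domain → coindexation would violate Principle B.
*Bianca₅*: the pronoun c-commands this R-expression → coindexation would violate Principle C on *Bianca₅*.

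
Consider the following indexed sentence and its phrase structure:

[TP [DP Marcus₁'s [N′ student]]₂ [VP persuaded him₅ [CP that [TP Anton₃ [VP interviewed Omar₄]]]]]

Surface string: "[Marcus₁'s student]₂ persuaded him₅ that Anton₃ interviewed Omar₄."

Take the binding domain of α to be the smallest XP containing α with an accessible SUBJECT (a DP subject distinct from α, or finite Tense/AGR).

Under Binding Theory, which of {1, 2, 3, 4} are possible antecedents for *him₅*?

*him* is a pronoun, so Principle B applies: it must be free in its binding domain.
Binding domain of *him₅*: the matrix TP, whose subject is [Marcus₁'s student]₂.
*Marcus₁* and the pronoun do not c-command one another → neither Principle B nor Principle C is at stake; coindexation permitted.
*[Marcus₁'s student]₂* c-commands the pronoun within its binding domain → coindexation would violate Principle B.
*Anton₃*: the pronoun c-commands this R-expression → coindexation would violate Principle C on *Anton₃*.
*Omar₄*: the pronoun c-commands this R-expression → coindexation would violate Principle C on *Omar₄*.

{1}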